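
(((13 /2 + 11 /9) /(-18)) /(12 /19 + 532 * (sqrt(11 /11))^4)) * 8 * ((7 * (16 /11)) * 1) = -73948 /1127115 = -0.07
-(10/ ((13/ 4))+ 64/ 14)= -696/ 91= -7.65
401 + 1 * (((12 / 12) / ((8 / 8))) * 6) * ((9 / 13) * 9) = 5699 / 13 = 438.38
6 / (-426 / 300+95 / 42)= 1575 / 221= 7.13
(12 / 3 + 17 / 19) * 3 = 279 / 19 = 14.68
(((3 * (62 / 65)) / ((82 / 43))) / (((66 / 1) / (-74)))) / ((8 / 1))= -49321 / 234520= -0.21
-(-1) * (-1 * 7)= -7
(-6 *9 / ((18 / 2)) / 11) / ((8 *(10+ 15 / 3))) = -1 / 220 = -0.00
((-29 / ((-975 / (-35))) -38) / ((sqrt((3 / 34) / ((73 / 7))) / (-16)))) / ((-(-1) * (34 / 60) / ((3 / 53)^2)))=730848 * sqrt(52122) / 4345523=38.40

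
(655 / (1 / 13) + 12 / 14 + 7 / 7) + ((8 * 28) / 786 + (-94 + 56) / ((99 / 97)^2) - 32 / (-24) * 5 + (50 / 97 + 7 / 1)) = 7405712913737 / 871789149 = 8494.84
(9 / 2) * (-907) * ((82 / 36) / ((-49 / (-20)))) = -185935 / 49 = -3794.59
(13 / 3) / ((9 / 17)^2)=3757 / 243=15.46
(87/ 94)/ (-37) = -87/ 3478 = -0.03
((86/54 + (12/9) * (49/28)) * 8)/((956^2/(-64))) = -3392/1542267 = -0.00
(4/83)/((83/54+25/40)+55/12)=864/120931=0.01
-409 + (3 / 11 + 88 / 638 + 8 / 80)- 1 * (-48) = -1149961 / 3190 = -360.49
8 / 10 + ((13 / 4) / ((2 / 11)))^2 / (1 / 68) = 1738229 / 80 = 21727.86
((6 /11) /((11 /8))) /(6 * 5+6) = 4 /363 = 0.01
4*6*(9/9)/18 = 4/3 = 1.33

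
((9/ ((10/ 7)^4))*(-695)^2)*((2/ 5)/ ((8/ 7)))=365319.05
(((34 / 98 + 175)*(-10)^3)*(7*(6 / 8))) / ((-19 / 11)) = 70884000 / 133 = 532962.41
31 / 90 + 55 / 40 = 619 / 360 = 1.72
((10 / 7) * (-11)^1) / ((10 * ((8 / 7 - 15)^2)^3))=-184877 / 832972004929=-0.00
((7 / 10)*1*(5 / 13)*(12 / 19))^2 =1764 / 61009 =0.03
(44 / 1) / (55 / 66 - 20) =-264 / 115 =-2.30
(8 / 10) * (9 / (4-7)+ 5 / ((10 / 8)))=4 / 5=0.80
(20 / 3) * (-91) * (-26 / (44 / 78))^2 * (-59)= 9200640540 / 121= 76038351.57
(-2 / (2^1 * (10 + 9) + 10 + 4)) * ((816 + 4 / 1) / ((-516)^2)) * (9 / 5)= -41 / 192296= -0.00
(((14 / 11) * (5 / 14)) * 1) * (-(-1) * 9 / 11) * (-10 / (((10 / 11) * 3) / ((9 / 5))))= -27 / 11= -2.45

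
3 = 3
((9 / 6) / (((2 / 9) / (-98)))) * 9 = -11907 / 2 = -5953.50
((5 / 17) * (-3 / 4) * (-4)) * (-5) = -75 / 17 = -4.41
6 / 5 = 1.20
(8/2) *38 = 152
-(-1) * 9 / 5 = 9 / 5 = 1.80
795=795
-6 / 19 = -0.32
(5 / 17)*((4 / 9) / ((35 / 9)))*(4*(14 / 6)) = 16 / 51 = 0.31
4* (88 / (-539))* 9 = -288 / 49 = -5.88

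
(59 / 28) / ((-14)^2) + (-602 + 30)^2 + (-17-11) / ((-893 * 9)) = 14431123638151 / 44107056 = 327184.01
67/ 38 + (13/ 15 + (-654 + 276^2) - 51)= 75473.63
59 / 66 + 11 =785 / 66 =11.89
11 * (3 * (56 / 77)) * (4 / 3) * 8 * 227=58112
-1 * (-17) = 17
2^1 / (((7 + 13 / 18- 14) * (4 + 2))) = -6 / 113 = -0.05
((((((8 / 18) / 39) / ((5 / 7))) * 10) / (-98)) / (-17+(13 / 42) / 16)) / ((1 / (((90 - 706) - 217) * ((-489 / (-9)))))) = -17379712 / 4005261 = -4.34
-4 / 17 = -0.24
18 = 18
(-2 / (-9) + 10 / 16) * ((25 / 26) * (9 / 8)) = 0.92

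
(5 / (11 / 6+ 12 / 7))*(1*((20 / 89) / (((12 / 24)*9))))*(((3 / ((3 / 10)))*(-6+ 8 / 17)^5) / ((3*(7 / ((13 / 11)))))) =-381630091648000 / 1864043644023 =-204.73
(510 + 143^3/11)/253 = 266347/253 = 1052.75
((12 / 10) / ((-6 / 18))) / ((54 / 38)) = -38 / 15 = -2.53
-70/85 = -14/17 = -0.82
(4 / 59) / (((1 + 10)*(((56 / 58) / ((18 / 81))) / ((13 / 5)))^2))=142129 / 64397025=0.00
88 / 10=44 / 5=8.80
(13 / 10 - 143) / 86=-1417 / 860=-1.65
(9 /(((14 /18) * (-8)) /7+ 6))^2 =6561 /2116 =3.10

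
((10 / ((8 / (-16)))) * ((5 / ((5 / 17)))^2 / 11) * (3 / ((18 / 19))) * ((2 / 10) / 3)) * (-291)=1065254 / 33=32280.42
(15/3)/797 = 5/797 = 0.01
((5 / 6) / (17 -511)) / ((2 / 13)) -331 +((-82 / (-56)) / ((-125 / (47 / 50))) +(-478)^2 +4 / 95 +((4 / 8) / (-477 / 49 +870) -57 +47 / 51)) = 271743101152618481 / 1191349162500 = 228096.94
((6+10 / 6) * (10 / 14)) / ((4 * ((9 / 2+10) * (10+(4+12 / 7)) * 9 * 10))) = 23 / 344520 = 0.00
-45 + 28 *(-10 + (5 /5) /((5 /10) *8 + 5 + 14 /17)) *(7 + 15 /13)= -5003799 /2171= -2304.84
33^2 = 1089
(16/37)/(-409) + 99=1498151/15133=99.00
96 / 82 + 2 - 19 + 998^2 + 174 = 40842649 / 41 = 996162.17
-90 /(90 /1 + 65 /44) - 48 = -39432 /805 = -48.98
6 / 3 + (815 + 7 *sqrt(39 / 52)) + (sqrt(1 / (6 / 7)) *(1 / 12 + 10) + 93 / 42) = 7 *sqrt(3) / 2 + 121 *sqrt(42) / 72 + 11469 / 14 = 836.17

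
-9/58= -0.16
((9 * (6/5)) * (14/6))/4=63/10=6.30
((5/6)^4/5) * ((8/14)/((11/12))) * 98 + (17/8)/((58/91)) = 1271459/137808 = 9.23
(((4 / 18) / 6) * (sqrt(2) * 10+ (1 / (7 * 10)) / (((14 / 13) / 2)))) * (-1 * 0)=0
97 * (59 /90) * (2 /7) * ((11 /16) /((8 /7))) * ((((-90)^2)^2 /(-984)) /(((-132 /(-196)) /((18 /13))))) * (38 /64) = -485524297125 /545792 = -889577.53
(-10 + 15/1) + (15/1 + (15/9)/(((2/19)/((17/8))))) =2575/48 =53.65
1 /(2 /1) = 1 /2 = 0.50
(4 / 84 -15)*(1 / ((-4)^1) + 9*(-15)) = 84937 / 42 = 2022.31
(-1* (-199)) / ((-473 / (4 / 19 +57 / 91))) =-0.35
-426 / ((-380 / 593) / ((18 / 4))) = 1136781 / 380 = 2991.53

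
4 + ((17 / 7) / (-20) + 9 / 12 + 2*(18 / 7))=342 / 35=9.77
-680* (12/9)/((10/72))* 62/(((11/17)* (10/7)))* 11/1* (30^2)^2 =-3901250304000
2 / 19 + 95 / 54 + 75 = 78863 / 1026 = 76.86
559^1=559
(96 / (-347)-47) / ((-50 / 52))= 49.17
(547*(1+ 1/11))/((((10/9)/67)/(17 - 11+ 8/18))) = 12753852/55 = 231888.22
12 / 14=6 / 7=0.86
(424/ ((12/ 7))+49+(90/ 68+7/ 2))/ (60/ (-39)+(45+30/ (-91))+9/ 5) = 6988345/ 1042644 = 6.70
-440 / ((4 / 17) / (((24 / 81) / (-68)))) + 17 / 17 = 9.15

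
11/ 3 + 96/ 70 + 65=7354/ 105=70.04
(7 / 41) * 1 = 7 / 41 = 0.17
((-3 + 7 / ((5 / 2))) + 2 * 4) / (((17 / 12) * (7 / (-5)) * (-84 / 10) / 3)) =1170 / 833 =1.40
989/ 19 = 52.05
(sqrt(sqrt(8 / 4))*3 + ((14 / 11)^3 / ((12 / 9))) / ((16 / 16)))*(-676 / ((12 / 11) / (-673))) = 78023582 / 121 + 1251107*2^(1 / 4) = 2132648.34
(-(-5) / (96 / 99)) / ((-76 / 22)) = -1815 / 1216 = -1.49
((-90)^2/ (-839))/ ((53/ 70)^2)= -39690000/ 2356751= -16.84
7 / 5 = 1.40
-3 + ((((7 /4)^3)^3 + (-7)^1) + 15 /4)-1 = 38453063 /262144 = 146.69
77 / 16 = 4.81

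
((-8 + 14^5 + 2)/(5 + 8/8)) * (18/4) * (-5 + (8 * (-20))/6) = -12773177.50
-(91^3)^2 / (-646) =567869252041 / 646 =879054569.72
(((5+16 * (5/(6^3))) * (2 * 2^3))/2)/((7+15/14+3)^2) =45472/129735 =0.35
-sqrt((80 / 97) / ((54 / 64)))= -16*sqrt(2910) / 873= -0.99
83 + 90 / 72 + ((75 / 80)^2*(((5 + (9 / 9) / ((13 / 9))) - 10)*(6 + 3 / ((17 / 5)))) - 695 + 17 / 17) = -635.81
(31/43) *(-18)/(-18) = 31/43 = 0.72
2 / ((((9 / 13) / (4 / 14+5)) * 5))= 962 / 315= 3.05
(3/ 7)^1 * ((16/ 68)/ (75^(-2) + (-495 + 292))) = -33750/ 67941503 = -0.00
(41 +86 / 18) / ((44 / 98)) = 101.96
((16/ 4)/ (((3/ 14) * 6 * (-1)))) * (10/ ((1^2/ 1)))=-31.11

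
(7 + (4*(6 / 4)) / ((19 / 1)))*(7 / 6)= 973 / 114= 8.54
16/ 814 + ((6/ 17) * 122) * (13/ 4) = 968389/ 6919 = 139.96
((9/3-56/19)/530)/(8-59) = -1/513570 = -0.00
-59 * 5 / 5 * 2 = -118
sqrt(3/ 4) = sqrt(3)/ 2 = 0.87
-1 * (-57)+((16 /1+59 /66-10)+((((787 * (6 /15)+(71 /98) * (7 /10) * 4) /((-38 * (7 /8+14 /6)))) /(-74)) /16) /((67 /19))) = 10244963941 /160341720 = 63.89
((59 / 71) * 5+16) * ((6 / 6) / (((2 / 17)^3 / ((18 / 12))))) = 21091509 / 1136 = 18566.47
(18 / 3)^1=6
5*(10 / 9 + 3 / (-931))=46415 / 8379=5.54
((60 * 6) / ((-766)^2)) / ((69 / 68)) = 2040 / 3373847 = 0.00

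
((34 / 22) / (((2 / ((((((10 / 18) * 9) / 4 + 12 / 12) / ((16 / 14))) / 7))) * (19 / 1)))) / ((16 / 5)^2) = 3825 / 3424256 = 0.00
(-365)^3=-48627125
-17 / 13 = -1.31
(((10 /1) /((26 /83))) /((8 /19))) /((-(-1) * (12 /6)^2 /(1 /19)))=1.00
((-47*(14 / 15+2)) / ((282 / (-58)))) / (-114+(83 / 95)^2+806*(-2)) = -2303180 / 140132349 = -0.02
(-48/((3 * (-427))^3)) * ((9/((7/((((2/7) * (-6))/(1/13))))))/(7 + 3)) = -1248/19074348335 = -0.00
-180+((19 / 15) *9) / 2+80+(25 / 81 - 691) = -635843 / 810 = -784.99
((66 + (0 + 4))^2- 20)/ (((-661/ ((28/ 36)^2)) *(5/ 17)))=-813008/ 53541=-15.18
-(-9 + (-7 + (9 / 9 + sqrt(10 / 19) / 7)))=15 - sqrt(190) / 133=14.90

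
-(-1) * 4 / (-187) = -0.02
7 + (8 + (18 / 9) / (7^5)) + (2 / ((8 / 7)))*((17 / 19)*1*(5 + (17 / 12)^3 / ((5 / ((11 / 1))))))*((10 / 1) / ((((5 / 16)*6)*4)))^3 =264327890159 / 4655875140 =56.77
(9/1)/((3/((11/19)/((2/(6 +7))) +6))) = 1113/38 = 29.29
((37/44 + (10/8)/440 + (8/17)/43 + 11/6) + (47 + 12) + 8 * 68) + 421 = 1026.69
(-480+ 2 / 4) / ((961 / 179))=-171661 / 1922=-89.31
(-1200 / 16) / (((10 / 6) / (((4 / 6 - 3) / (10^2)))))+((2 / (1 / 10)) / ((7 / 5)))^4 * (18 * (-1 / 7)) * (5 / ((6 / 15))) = -449999647053 / 336140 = -1338726.86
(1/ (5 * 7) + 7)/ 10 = 123/ 175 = 0.70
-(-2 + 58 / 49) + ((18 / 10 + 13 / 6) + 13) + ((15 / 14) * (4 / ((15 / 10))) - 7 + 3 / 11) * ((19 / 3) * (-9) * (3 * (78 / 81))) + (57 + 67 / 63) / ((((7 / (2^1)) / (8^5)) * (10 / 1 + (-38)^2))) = 36287192611 / 35266770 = 1028.93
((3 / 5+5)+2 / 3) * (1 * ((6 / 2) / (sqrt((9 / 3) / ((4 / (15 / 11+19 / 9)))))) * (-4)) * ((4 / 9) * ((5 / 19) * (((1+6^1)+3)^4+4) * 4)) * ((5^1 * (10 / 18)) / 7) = -752300800 * sqrt(2838) / 463239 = -86515.24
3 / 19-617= -11720 / 19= -616.84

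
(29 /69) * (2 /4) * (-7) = -1.47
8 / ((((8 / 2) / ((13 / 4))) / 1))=13 / 2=6.50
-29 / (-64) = 29 / 64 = 0.45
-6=-6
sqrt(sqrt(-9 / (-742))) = sqrt(3) * 742^(3 / 4) / 742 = 0.33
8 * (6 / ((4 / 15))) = 180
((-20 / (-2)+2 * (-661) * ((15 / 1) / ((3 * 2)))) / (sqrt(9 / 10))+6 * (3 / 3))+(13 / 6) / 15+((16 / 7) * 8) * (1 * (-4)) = -3295 * sqrt(10) / 3- 42209 / 630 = -3540.23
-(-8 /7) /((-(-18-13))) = 8 /217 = 0.04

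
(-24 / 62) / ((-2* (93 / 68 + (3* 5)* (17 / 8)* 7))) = 272 / 315487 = 0.00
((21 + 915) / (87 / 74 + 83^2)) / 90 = 296 / 196105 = 0.00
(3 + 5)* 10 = 80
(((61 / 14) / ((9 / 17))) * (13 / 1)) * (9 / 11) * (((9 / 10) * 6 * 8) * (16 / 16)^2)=1455948 / 385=3781.68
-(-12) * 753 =9036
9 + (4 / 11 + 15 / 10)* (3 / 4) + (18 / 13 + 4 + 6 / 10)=16.38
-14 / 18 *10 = -70 / 9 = -7.78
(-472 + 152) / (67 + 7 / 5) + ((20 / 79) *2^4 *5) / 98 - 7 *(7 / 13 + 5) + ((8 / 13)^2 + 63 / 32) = -146389536829 / 3579776928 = -40.89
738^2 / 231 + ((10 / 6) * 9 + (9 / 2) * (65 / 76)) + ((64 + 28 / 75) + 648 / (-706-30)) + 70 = 50677570751 / 20189400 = 2510.11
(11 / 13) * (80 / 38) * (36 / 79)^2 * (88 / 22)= 2280960 / 1541527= 1.48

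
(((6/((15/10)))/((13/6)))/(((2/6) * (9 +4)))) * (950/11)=68400/1859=36.79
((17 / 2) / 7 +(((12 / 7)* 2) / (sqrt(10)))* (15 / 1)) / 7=17 / 98 +36* sqrt(10) / 49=2.50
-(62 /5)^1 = -12.40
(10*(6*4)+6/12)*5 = 2405/2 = 1202.50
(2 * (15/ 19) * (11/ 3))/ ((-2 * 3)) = -55/ 57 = -0.96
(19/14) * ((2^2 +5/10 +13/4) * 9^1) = 5301/56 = 94.66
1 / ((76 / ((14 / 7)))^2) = 1 / 1444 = 0.00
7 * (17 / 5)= 119 / 5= 23.80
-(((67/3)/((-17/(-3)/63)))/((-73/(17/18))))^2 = -219961/21316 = -10.32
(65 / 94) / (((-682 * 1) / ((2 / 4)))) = -65 / 128216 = -0.00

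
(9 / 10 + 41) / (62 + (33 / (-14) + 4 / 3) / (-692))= 6088908 / 9010055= 0.68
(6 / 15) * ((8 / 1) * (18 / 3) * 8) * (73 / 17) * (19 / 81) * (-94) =-33376768 / 2295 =-14543.25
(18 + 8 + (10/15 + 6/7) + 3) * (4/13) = 2564/273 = 9.39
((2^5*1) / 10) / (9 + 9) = 8 / 45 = 0.18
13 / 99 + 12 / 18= 79 / 99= 0.80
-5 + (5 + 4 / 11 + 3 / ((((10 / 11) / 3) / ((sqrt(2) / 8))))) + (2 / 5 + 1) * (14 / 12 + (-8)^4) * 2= 11474.18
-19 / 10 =-1.90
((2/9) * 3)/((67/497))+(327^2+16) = 21496939/201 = 106949.95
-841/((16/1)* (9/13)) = -10933/144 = -75.92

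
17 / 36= 0.47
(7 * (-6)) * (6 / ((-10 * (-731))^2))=-63 / 13359025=-0.00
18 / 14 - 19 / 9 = -52 / 63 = -0.83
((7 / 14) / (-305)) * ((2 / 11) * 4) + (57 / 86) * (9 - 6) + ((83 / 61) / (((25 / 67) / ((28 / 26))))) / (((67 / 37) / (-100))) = -805992787 / 3750890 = -214.88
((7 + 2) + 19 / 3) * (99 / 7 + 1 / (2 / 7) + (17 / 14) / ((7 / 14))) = 6463 / 21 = 307.76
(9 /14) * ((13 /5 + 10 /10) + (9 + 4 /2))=657 /70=9.39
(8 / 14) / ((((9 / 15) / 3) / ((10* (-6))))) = -1200 / 7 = -171.43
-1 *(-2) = 2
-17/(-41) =17/41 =0.41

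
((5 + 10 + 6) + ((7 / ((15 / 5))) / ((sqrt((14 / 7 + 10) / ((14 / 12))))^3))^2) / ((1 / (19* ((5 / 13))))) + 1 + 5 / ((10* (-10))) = 33723755101 / 218350080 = 154.45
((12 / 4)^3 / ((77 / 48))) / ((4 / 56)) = 2592 / 11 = 235.64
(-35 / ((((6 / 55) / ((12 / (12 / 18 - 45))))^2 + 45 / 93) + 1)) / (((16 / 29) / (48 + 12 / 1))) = -12849519375 / 5557759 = -2312.00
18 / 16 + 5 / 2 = 29 / 8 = 3.62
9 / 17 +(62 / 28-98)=-22671 / 238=-95.26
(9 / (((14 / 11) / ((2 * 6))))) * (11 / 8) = 3267 / 28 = 116.68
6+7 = 13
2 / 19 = 0.11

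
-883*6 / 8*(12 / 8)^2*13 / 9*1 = -34437 / 16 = -2152.31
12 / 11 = 1.09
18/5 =3.60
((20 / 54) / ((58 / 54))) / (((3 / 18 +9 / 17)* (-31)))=-1020 / 63829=-0.02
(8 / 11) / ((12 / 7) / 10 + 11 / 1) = 280 / 4301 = 0.07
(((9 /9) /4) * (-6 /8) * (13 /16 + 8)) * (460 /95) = -9729 /1216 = -8.00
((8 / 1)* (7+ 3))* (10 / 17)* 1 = 800 / 17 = 47.06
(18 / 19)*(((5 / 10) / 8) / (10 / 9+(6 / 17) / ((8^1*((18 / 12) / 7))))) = 1377 / 30628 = 0.04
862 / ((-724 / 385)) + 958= 180861 / 362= 499.62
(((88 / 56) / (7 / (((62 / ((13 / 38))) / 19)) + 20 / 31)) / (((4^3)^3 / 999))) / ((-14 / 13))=-492063 / 122028032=-0.00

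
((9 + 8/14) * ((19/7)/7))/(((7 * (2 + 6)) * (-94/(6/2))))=-0.00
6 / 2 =3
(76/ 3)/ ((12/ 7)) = 133/ 9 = 14.78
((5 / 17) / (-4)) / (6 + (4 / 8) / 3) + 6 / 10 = 3699 / 6290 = 0.59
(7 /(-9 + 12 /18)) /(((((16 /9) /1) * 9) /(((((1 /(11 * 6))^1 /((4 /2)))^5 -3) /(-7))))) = -24044785459 /1068657131520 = -0.02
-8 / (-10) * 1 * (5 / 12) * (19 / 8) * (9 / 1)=7.12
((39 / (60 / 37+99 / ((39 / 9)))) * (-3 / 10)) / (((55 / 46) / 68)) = -27.20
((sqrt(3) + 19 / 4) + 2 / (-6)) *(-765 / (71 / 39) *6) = -1581255 / 142 - 179010 *sqrt(3) / 71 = -15502.56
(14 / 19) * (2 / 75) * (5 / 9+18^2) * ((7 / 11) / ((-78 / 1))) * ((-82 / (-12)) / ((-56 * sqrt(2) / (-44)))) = -838327 * sqrt(2) / 6002100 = -0.20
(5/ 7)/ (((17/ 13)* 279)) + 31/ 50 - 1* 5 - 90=-156672269/ 1660050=-94.38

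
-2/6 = -0.33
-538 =-538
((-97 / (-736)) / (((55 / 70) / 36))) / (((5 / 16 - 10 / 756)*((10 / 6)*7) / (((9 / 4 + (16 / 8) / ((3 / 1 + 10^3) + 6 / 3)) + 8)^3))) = 1283323732344594801 / 688642002950000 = 1863.56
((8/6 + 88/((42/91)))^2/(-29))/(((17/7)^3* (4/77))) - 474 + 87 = -298542375/142477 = -2095.37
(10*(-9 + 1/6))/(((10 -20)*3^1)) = 53/18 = 2.94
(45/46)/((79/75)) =0.93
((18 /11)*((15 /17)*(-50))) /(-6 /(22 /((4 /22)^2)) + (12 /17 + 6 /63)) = -17151750 /188191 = -91.14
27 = 27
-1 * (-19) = 19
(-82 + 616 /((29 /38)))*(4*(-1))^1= -84120 /29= -2900.69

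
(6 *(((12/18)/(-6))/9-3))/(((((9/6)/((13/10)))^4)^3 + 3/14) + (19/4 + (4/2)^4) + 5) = -318345035113580384/555406344314492049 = -0.57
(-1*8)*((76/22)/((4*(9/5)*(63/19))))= -7220/6237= -1.16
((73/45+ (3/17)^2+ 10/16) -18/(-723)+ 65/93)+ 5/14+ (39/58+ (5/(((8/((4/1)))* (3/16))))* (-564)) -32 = -1190981959414427/157788416520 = -7547.97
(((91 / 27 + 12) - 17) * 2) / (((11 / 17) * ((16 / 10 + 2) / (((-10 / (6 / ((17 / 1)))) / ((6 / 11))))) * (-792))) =-7225 / 78732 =-0.09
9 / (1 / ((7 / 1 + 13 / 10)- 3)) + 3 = 507 / 10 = 50.70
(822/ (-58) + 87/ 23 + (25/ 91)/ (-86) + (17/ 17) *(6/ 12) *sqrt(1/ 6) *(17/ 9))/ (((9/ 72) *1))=-217003420/ 2609971 + 34 *sqrt(6)/ 27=-80.06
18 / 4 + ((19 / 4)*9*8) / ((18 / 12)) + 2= 469 / 2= 234.50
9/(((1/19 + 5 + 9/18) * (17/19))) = 6498/3587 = 1.81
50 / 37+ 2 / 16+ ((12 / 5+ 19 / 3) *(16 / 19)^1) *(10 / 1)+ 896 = 16383053 / 16872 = 971.02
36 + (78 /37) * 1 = 1410 /37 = 38.11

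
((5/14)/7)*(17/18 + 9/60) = 197/3528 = 0.06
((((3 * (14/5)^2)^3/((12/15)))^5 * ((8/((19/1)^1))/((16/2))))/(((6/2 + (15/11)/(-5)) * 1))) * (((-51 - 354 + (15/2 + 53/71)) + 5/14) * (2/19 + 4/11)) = -155891625808424894983260098283776240205692928/38193166255950927734375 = -4081662797049071956476.88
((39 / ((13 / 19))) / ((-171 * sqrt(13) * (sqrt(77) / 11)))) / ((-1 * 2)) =sqrt(1001) / 546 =0.06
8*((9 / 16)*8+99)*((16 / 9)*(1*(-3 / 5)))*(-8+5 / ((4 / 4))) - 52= 12988 / 5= 2597.60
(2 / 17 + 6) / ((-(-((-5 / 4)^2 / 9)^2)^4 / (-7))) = 134595740475586510848 / 2593994140625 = 51887449.69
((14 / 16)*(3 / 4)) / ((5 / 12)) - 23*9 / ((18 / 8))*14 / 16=-3157 / 40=-78.92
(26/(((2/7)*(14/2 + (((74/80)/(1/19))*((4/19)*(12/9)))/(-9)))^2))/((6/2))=297675/116714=2.55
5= 5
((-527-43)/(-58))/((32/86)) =12255/464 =26.41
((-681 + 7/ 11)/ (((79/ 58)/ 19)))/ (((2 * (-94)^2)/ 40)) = -41236840/ 1919621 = -21.48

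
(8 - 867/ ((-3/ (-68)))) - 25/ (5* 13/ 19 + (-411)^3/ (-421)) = -19644.00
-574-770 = -1344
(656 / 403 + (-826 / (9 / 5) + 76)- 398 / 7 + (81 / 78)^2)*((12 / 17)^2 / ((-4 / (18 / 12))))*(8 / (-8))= -1730976693 / 21196994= -81.66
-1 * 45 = -45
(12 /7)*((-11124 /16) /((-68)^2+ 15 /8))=-66744 /259049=-0.26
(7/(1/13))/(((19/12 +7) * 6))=182/103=1.77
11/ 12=0.92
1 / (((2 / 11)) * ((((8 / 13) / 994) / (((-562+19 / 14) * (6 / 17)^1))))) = -239072691 / 136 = -1757887.43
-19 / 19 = -1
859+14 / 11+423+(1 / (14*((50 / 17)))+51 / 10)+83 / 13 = 129607641 / 100100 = 1294.78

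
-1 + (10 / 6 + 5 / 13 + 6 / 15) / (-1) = -673 / 195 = -3.45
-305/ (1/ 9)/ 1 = -2745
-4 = -4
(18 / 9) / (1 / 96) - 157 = 35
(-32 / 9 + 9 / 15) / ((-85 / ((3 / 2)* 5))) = 133 / 510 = 0.26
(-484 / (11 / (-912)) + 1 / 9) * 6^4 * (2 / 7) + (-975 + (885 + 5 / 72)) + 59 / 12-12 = 7488819713 / 504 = 14858769.27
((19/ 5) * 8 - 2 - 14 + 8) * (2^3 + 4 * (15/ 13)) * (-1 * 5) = -18368/ 13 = -1412.92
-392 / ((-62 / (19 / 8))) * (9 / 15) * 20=5586 / 31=180.19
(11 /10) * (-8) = -44 /5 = -8.80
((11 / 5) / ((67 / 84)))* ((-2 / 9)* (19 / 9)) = -11704 / 9045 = -1.29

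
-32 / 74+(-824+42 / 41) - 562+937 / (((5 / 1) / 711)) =1000127699 / 7585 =131855.99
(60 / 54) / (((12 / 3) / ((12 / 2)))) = 5 / 3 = 1.67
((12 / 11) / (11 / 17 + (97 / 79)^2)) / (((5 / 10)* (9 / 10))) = 2121940 / 1885983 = 1.13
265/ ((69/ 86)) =22790/ 69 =330.29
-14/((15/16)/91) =-20384/15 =-1358.93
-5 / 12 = -0.42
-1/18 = -0.06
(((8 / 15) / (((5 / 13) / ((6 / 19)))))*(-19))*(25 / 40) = -5.20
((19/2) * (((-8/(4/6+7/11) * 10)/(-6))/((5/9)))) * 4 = 30096/43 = 699.91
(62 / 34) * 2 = 62 / 17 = 3.65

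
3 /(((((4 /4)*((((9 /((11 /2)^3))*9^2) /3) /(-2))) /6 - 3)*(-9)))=1331 /12465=0.11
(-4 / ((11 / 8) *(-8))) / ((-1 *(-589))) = 4 / 6479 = 0.00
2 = 2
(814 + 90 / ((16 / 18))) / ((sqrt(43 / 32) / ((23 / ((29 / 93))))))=7830879 * sqrt(86) / 1247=58236.23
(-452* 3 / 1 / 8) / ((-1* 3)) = 113 / 2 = 56.50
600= 600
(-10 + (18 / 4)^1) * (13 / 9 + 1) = -121 / 9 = -13.44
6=6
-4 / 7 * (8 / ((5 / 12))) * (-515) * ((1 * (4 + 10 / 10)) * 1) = 197760 / 7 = 28251.43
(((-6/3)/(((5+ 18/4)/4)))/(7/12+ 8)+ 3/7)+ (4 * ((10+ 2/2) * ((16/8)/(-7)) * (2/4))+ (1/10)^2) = -8144401/1369900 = -5.95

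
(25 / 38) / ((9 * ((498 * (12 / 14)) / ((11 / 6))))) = 1925 / 6131376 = 0.00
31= 31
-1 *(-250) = 250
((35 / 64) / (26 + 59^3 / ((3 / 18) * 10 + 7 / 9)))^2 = 148225 / 3500787849511936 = 0.00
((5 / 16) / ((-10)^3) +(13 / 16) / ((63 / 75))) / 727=64979 / 48854400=0.00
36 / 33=12 / 11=1.09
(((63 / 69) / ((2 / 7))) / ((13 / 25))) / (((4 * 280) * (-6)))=-0.00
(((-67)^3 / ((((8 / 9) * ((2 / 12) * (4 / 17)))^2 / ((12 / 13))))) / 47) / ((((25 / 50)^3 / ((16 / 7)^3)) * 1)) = -97328716190208 / 209573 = -464414386.35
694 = 694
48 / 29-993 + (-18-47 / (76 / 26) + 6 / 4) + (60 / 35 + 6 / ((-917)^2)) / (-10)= -474493866101 / 463329839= -1024.10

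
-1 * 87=-87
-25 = -25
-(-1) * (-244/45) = -5.42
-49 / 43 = -1.14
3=3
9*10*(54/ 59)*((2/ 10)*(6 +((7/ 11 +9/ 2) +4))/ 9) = 17982/ 649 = 27.71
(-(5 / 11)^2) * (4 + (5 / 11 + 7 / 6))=-1.16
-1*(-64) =64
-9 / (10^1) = -9 / 10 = -0.90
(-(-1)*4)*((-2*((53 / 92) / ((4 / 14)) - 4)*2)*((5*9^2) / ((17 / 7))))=2069550 / 391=5292.97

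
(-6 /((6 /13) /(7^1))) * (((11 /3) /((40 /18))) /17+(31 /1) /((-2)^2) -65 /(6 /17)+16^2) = -3697967 /510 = -7250.92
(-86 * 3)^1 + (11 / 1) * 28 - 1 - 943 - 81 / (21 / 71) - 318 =-10401 / 7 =-1485.86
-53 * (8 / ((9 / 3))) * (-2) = 848 / 3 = 282.67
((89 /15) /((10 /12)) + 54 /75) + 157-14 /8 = 16309 /100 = 163.09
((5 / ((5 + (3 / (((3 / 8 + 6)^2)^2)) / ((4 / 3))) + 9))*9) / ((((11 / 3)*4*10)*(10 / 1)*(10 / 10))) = 20295603 / 9261709600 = 0.00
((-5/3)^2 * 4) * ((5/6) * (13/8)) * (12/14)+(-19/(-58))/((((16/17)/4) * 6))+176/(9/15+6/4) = 2833703/29232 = 96.94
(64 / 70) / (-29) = -32 / 1015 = -0.03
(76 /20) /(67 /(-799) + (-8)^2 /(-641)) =-9731021 /470415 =-20.69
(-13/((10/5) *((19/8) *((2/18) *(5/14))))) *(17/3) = -37128/95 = -390.82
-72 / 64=-9 / 8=-1.12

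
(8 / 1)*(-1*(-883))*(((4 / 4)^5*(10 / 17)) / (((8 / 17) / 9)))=79470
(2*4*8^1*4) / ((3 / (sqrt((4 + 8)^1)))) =512*sqrt(3) / 3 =295.60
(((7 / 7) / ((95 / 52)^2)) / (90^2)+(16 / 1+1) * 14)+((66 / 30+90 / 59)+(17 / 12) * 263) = 2649543008411 / 4313047500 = 614.31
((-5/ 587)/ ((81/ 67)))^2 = 112225/ 2260717209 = 0.00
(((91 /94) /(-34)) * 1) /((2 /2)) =-91 /3196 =-0.03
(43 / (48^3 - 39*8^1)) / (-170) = -43 / 18747600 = -0.00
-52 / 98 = -26 / 49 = -0.53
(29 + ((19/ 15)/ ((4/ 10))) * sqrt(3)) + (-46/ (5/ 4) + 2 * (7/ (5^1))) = -5 + 19 * sqrt(3)/ 6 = 0.48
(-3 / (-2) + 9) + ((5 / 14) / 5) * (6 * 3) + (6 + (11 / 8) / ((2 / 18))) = 1689 / 56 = 30.16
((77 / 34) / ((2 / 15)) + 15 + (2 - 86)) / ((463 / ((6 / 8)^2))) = -31833 / 503744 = -0.06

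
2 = 2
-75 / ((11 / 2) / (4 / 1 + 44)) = -7200 / 11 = -654.55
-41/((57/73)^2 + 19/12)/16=-655467/560956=-1.17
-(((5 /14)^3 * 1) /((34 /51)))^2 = -140625 /30118144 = -0.00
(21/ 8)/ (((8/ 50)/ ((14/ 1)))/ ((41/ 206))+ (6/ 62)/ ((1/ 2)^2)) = 5.91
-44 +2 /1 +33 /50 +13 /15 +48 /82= -39.89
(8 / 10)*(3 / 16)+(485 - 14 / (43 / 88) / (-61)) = 25475609 / 52460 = 485.62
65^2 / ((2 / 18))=38025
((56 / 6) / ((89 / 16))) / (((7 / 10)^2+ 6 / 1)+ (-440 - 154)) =-6400 / 2240931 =-0.00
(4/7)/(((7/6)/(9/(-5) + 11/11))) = -96/245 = -0.39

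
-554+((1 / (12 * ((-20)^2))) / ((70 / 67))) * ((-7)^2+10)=-186140047 / 336000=-553.99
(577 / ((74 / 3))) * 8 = 6924 / 37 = 187.14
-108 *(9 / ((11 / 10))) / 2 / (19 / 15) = -72900 / 209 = -348.80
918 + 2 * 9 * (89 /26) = 979.62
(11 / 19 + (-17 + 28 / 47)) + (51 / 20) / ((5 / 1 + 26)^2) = -271571497 / 17163460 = -15.82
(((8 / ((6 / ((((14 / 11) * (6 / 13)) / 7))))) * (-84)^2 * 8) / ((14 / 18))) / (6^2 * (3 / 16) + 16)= 663552 / 1859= 356.94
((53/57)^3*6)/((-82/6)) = -297754/843657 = -0.35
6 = 6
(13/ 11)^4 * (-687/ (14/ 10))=-98107035/ 102487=-957.26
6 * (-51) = -306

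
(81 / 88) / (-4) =-81 / 352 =-0.23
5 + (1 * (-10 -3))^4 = 28566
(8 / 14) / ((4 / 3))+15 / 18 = 53 / 42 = 1.26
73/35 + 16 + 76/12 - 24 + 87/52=11423/5460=2.09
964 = 964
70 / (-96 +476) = 7 / 38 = 0.18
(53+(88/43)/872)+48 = 101.00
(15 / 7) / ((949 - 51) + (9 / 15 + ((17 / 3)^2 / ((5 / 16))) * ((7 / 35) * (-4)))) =3375 / 1285823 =0.00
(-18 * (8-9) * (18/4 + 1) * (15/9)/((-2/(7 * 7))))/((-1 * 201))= 2695/134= 20.11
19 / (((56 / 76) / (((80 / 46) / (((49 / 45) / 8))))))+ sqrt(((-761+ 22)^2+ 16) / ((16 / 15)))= 2599200 / 7889+ sqrt(8192055) / 4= 1045.02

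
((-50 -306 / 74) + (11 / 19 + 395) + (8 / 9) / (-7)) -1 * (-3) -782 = -19384550 / 44289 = -437.68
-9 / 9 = -1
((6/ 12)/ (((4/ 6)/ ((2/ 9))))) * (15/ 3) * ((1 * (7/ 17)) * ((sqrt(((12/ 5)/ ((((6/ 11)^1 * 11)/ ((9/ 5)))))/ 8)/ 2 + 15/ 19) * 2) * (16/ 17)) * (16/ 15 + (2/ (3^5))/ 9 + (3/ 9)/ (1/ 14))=12289984/ 3532005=3.48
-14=-14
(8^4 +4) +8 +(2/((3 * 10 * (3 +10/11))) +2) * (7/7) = 2650961/645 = 4110.02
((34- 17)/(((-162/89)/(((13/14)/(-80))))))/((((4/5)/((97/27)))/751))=1432827643/3919104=365.60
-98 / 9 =-10.89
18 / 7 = 2.57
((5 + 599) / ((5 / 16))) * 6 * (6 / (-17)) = -347904 / 85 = -4092.99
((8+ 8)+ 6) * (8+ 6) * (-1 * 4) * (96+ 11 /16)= -119119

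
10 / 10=1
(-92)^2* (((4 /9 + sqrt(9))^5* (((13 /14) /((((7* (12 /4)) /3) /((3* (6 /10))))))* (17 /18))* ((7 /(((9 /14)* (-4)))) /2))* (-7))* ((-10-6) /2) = -187432303198504 /2657205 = -70537389.17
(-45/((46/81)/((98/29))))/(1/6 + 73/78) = -242.86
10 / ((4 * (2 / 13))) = 65 / 4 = 16.25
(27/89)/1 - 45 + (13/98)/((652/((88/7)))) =-222393275/4975901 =-44.69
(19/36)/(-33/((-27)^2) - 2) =-513/1988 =-0.26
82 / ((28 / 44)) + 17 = 145.86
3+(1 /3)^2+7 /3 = 49 /9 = 5.44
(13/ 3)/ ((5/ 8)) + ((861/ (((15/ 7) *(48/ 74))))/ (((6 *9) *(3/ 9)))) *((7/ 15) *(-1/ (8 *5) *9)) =478069/ 144000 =3.32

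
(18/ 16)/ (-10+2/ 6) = -27/ 232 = -0.12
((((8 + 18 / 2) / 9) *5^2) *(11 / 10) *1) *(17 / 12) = 15895 / 216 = 73.59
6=6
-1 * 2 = -2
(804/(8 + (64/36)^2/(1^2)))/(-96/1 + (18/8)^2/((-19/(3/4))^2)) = -250770816/334148797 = -0.75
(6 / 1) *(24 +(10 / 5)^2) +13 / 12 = 2029 / 12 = 169.08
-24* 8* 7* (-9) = 12096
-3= -3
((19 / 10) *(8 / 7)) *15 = 228 / 7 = 32.57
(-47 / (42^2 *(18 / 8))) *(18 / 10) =-47 / 2205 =-0.02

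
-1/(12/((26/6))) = -0.36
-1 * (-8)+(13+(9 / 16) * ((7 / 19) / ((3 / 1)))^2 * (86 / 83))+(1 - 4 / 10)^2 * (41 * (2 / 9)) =145553003 / 5992600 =24.29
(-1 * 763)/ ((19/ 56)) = -42728/ 19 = -2248.84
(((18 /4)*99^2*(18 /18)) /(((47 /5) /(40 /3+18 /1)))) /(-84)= -49005 /28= -1750.18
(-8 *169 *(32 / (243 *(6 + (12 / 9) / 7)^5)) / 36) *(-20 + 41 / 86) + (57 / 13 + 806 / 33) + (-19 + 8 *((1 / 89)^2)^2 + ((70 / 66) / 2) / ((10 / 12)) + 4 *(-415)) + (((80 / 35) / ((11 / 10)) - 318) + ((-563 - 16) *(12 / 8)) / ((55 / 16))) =-28472590763383437464054 / 12836357246597259375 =-2218.12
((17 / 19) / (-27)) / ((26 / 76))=-34 / 351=-0.10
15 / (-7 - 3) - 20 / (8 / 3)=-9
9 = 9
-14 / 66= -7 / 33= -0.21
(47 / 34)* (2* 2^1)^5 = 24064 / 17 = 1415.53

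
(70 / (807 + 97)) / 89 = 35 / 40228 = 0.00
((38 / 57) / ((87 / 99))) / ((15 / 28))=616 / 435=1.42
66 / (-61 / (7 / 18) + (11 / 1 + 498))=462 / 2465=0.19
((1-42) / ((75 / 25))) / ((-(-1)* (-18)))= 41 / 54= 0.76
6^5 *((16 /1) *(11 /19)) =1368576 /19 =72030.32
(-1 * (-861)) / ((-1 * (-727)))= 861 / 727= 1.18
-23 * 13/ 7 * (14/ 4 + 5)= -5083/ 14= -363.07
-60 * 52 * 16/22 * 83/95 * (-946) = 35632896/19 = 1875415.58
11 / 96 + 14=1355 / 96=14.11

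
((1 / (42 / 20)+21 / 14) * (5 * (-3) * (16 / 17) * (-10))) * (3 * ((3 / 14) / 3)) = 49800 / 833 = 59.78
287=287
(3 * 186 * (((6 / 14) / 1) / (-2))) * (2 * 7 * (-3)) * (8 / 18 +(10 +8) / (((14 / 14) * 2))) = 47430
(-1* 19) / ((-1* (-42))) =-19 / 42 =-0.45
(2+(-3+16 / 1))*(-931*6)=-83790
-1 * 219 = -219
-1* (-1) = 1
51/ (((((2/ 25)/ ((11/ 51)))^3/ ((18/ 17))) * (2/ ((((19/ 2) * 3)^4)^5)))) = 2725807580268232833840507669225159083296875/ 41213231104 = 66139138020742961882392570000000.00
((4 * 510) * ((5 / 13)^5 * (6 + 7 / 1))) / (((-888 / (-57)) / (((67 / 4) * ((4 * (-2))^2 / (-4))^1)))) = -4057687500 / 1056757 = -3839.75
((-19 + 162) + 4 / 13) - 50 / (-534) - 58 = 296428 / 3471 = 85.40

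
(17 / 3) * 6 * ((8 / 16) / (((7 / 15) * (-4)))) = -255 / 28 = -9.11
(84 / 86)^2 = 1764 / 1849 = 0.95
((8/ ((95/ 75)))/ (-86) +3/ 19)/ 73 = 69/ 59641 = 0.00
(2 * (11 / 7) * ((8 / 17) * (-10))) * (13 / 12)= -5720 / 357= -16.02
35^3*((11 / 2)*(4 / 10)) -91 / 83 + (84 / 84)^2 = 7828967 / 83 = 94324.90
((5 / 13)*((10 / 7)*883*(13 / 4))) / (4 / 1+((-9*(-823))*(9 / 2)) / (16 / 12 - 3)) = -110375 / 1399643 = -0.08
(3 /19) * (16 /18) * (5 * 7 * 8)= 2240 /57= 39.30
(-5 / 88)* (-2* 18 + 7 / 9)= 1585 / 792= 2.00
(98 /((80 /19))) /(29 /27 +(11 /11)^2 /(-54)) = 441 /20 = 22.05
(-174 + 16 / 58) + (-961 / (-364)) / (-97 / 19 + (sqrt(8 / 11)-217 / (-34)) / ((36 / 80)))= -4470574186211045 / 25778877026812-3007805070* sqrt(22) / 222231698507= -173.48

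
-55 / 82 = -0.67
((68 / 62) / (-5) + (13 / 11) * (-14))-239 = -436079 / 1705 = -255.76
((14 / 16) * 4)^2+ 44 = 225 / 4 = 56.25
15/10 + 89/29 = 265/58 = 4.57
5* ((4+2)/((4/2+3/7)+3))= 105/19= 5.53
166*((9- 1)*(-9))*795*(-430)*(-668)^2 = 1823178092428800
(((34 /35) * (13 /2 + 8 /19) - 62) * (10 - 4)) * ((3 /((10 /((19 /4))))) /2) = -330831 /1400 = -236.31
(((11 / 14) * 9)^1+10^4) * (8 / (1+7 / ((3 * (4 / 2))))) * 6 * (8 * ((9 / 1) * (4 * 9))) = 52291671552 / 91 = 574633753.32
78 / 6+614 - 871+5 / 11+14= -2525 / 11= -229.55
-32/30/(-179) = 16/2685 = 0.01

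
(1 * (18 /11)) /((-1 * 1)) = -18 /11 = -1.64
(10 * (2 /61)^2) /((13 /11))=440 /48373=0.01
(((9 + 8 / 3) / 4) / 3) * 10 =175 / 18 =9.72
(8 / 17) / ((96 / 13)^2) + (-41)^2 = 32920873 / 19584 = 1681.01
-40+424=384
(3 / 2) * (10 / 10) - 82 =-161 / 2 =-80.50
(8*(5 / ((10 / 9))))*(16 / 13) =576 / 13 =44.31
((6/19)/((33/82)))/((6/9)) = 246/209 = 1.18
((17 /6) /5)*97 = 1649 /30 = 54.97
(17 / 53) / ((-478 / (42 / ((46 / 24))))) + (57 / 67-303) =-5898194232 / 19519847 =-302.16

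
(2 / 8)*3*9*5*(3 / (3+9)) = 135 / 16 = 8.44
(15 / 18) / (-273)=-0.00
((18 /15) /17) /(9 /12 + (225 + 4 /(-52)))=0.00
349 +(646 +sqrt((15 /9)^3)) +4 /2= 5 * sqrt(15) /9 +997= 999.15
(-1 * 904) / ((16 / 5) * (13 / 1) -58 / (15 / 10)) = -3390 / 11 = -308.18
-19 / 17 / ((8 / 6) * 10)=-57 / 680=-0.08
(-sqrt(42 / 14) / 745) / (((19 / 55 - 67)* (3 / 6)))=11* sqrt(3) / 273117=0.00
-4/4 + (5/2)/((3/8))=17/3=5.67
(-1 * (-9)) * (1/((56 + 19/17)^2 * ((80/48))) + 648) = 27493251363/4714205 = 5832.00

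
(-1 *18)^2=324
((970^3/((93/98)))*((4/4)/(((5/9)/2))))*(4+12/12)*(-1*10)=-5366517240000/31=-173113459354.84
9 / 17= 0.53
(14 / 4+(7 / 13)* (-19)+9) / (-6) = -59 / 156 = -0.38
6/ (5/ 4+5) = 24/ 25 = 0.96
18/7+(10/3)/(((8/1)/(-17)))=-379/84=-4.51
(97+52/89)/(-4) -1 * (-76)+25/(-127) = 2324217/45212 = 51.41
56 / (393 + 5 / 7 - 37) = 392 / 2497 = 0.16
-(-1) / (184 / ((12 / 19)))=3 / 874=0.00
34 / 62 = 0.55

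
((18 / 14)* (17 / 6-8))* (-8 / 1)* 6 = 2232 / 7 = 318.86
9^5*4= 236196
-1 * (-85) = 85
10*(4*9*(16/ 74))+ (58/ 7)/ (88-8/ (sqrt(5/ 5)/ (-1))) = 968753/ 12432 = 77.92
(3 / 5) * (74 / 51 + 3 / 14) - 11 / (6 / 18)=-38081 / 1190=-32.00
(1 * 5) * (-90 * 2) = -900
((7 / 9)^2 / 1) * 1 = 49 / 81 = 0.60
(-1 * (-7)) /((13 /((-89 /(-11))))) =623 /143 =4.36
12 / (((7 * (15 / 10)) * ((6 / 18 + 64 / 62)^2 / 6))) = 415152 / 112903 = 3.68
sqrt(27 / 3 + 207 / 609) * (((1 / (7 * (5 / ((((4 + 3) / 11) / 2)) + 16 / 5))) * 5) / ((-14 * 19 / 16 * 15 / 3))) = -40 * sqrt(96222) / 8936669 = -0.00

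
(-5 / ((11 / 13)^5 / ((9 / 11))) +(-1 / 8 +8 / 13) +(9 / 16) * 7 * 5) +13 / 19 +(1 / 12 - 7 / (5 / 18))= -13.69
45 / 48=15 / 16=0.94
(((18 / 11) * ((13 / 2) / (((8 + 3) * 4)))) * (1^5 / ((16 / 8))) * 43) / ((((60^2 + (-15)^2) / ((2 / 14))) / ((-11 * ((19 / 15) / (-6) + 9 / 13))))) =-24209 / 23562000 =-0.00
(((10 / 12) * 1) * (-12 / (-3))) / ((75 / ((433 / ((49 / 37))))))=32042 / 2205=14.53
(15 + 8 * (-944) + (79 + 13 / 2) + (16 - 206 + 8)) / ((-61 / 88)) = 671748 / 61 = 11012.26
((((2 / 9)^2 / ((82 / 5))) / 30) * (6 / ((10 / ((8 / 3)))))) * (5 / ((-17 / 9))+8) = 728 / 846855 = 0.00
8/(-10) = -4/5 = -0.80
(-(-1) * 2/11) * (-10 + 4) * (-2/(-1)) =-24/11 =-2.18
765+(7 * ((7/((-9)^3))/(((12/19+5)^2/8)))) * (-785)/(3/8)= 20043502055/25038963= 800.49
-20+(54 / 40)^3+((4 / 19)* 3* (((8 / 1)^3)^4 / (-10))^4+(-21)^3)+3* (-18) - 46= 1070435769529469910793714477087121345159369853 / 760000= 1408468117801934093149624000000000000000.00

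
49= 49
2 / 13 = 0.15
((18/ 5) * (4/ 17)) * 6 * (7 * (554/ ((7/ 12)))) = 2871936/ 85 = 33787.48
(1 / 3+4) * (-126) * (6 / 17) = -3276 / 17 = -192.71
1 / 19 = 0.05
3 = 3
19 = 19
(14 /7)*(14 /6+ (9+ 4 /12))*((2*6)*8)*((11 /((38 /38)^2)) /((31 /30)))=739200 /31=23845.16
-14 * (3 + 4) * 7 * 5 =-3430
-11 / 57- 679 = -38714 / 57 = -679.19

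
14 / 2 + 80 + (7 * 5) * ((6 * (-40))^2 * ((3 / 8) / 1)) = 756087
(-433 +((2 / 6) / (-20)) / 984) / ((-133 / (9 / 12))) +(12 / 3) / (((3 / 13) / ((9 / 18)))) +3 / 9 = 119792161 / 10469760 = 11.44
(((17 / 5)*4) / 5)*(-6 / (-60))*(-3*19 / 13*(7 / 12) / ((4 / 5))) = -2261 / 2600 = -0.87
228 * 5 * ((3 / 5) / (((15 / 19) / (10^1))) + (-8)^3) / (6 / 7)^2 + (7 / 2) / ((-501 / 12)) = -392113036 / 501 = -782660.75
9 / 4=2.25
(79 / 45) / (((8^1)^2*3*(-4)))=-79 / 34560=-0.00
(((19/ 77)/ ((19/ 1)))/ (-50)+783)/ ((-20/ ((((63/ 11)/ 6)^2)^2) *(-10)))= 83753214867/ 25768160000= 3.25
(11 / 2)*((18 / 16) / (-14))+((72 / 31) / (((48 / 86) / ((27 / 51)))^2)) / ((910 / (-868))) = -10246779 / 4207840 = -2.44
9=9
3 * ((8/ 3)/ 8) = 1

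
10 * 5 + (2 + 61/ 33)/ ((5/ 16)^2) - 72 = 14362/ 825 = 17.41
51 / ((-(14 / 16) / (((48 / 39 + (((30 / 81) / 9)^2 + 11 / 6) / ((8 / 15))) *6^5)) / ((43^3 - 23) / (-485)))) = 413479940592064 / 1191645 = 346982482.70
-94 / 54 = -1.74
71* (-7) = -497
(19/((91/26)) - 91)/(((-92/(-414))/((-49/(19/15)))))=566055/38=14896.18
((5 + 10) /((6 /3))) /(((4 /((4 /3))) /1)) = 5 /2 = 2.50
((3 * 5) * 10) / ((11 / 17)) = 2550 / 11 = 231.82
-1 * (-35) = 35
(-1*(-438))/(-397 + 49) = -73/58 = -1.26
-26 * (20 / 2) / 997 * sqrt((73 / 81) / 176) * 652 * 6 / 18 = -42380 * sqrt(803) / 296109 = -4.06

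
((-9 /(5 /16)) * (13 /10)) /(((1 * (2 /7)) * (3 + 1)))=-819 /25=-32.76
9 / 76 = 0.12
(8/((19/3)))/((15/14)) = 112/95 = 1.18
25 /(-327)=-25 /327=-0.08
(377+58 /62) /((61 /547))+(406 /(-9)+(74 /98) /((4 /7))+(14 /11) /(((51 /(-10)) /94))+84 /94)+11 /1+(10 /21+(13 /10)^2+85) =89545613970007 /26176498425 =3420.84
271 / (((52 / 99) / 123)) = 3299967 / 52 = 63460.90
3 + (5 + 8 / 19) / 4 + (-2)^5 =-2101 / 76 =-27.64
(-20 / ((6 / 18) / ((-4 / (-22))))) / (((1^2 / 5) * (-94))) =0.58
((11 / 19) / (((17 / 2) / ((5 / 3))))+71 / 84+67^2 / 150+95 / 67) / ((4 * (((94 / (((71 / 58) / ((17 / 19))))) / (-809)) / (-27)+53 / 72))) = 758915375069511 / 69470619067150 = 10.92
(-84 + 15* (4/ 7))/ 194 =-264/ 679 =-0.39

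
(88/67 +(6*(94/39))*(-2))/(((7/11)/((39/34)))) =-396792/7973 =-49.77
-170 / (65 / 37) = -1258 / 13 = -96.77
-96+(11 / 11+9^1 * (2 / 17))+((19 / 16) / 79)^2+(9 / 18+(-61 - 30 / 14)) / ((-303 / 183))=-1077409148373 / 19202708224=-56.11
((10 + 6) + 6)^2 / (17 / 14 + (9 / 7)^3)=332024 / 2291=144.93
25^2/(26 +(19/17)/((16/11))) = 170000/7281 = 23.35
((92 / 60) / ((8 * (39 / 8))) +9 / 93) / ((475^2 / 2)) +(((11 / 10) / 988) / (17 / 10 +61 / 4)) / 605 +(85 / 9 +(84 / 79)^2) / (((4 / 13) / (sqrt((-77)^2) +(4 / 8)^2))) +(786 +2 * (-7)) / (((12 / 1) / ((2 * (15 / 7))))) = 801451723473818472907 / 273466895728950000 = 2930.71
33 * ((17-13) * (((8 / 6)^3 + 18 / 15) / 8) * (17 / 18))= 45067 / 810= 55.64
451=451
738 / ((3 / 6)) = 1476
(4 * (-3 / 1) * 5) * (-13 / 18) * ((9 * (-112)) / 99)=-14560 / 33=-441.21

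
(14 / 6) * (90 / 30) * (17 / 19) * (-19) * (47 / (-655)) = 5593 / 655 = 8.54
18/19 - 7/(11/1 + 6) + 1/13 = 2572/4199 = 0.61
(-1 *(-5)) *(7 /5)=7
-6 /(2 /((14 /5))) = -42 /5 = -8.40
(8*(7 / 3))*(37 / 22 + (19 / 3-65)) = -105308 / 99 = -1063.72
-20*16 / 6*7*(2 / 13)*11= -24640 / 39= -631.79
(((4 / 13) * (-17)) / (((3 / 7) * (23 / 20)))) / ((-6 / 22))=104720 / 2691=38.91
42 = 42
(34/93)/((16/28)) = 119/186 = 0.64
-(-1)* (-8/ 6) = -4/ 3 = -1.33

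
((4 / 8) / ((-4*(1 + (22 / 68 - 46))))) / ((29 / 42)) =51 / 12586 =0.00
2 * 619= 1238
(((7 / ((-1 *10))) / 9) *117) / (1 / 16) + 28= -588 / 5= -117.60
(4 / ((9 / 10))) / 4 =10 / 9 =1.11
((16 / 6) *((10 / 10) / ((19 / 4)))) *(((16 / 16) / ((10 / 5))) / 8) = 2 / 57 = 0.04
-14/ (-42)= 1/ 3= 0.33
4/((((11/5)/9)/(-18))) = -3240/11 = -294.55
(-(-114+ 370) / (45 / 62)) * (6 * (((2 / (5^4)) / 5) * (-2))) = 2.71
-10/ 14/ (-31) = 5/ 217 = 0.02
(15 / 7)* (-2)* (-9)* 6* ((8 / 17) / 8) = 1620 / 119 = 13.61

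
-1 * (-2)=2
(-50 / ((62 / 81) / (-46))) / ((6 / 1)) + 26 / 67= 1040981 / 2077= 501.19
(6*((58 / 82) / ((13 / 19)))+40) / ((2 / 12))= 147756 / 533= 277.22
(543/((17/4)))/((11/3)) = 6516/187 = 34.84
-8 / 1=-8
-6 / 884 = -3 / 442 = -0.01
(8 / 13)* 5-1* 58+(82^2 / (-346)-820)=-2011408 / 2249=-894.36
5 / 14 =0.36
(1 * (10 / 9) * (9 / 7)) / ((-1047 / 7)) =-10 / 1047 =-0.01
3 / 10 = 0.30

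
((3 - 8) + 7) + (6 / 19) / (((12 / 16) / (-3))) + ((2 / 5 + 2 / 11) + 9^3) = 763183 / 1045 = 730.32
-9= -9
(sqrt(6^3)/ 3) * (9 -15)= -12 * sqrt(6)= -29.39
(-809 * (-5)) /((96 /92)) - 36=92171 /24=3840.46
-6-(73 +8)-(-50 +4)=-41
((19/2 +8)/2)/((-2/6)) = -105/4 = -26.25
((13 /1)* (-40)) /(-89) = 520 /89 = 5.84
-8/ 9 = -0.89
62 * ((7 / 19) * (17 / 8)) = 3689 / 76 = 48.54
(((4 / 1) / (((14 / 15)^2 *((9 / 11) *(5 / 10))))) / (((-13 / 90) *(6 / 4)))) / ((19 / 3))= -99000 / 12103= -8.18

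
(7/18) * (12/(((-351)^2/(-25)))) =-350/369603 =-0.00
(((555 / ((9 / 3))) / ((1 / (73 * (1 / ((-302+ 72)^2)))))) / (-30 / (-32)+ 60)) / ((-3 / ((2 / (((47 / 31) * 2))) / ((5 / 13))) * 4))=-83731 / 139854375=-0.00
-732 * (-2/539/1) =2.72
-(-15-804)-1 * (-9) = 828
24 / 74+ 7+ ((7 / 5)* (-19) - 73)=-17071 / 185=-92.28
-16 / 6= -8 / 3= -2.67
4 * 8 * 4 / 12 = 32 / 3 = 10.67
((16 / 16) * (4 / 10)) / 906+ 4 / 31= 9091 / 70215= 0.13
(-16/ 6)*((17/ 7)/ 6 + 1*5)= -908/ 63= -14.41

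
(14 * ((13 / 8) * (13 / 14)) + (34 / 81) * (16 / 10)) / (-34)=-70621 / 110160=-0.64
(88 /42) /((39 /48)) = 704 /273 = 2.58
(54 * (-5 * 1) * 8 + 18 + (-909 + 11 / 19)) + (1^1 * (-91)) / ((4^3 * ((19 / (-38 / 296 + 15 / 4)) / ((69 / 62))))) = -4255001557 / 1394752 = -3050.72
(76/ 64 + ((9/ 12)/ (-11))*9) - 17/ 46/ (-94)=109929/ 190256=0.58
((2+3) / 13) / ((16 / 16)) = 5 / 13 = 0.38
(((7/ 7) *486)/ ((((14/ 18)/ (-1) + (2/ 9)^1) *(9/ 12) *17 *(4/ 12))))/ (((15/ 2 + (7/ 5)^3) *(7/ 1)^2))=-874800/ 2133313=-0.41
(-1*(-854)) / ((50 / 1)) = 427 / 25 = 17.08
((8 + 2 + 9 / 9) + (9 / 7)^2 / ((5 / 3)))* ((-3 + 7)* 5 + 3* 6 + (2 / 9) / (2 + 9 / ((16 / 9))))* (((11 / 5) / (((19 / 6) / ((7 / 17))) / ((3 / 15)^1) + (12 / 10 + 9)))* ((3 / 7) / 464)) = 2765477 / 145183570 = 0.02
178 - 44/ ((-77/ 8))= 1278/ 7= 182.57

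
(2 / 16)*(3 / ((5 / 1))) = 3 / 40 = 0.08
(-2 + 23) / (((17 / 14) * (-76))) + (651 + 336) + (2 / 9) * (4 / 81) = 464709863 / 470934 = 986.78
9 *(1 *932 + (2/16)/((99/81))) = 738225/88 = 8388.92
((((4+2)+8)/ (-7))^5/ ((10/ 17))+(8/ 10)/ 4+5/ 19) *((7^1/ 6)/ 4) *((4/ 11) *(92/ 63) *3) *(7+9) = -1257088/ 3135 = -400.99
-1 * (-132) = 132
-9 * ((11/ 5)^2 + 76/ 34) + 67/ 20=-102557/ 1700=-60.33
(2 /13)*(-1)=-2 /13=-0.15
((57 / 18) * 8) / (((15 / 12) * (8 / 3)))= 38 / 5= 7.60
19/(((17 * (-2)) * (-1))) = 19/34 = 0.56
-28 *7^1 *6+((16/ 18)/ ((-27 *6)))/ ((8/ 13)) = -1714621/ 1458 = -1176.01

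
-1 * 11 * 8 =-88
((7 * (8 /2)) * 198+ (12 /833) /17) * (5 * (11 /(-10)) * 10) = -4317972780 /14161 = -304920.05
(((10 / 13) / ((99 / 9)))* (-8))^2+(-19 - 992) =-20667539 / 20449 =-1010.69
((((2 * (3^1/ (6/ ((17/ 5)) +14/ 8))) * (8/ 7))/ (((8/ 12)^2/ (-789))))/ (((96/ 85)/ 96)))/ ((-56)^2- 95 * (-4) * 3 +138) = -246262680/ 3692311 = -66.70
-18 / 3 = -6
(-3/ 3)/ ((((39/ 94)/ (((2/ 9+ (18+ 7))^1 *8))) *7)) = -170704/ 2457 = -69.48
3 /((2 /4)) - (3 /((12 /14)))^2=-6.25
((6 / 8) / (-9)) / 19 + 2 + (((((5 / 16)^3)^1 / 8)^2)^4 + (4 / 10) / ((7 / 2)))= 5595052941257657138139261134811944703403 / 2651809851590907166443095085259287429120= 2.11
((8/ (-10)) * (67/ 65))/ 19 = -268/ 6175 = -0.04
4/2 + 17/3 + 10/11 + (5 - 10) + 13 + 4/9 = 1685/99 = 17.02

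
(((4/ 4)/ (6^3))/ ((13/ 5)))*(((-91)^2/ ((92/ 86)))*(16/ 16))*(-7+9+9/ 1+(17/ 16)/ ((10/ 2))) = 356083/ 2304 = 154.55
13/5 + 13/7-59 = -1909/35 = -54.54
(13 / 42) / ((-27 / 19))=-247 / 1134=-0.22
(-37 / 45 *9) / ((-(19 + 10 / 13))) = 481 / 1285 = 0.37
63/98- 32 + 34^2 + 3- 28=15395/14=1099.64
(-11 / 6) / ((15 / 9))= -1.10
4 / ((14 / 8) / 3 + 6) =48 / 79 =0.61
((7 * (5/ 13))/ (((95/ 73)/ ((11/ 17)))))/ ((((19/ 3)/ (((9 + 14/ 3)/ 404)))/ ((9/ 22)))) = 188559/ 64463048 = 0.00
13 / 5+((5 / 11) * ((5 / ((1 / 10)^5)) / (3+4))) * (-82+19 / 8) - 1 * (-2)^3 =-142186917 / 55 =-2585216.67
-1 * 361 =-361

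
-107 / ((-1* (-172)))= -107 / 172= -0.62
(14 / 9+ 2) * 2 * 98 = 6272 / 9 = 696.89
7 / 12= 0.58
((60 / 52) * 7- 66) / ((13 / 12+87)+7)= -9036 / 14833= -0.61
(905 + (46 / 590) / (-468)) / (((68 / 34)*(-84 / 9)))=-124944277 / 2577120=-48.48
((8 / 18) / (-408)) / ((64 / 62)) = -31 / 29376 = -0.00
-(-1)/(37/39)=39/37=1.05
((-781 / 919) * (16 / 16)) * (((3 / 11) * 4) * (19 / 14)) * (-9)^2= -655614 / 6433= -101.91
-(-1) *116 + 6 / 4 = 235 / 2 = 117.50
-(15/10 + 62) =-127/2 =-63.50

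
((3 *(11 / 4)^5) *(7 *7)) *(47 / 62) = 1112701359 / 63488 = 17526.17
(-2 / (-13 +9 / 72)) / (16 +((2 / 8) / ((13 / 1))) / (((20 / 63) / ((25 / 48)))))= 53248 / 5495359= 0.01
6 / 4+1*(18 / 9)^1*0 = 3 / 2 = 1.50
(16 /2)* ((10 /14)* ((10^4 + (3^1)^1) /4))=14290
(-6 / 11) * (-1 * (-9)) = -54 / 11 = -4.91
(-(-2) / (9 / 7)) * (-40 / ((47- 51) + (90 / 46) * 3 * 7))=-12880 / 7677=-1.68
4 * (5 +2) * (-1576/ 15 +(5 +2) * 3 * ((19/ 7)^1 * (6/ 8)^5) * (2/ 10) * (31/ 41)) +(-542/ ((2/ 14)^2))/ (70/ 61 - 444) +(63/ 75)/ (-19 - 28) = -1411579022065751/ 499737388800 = -2824.64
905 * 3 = 2715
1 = 1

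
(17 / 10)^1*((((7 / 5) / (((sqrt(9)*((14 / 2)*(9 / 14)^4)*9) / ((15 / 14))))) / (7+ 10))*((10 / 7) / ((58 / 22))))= 4312 / 1712421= 0.00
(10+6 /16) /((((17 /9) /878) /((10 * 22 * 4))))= 72145260 /17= 4243838.82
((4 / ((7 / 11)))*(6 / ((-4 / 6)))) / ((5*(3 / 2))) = -264 / 35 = -7.54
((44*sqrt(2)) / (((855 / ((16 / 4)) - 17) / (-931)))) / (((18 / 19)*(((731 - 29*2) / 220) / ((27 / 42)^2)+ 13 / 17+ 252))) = -1.19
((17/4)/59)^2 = 0.01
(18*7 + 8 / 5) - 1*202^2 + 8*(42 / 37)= -7523454 / 185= -40667.32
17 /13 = 1.31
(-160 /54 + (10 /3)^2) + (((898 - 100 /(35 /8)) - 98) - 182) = 114022 /189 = 603.29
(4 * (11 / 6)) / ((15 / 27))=66 / 5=13.20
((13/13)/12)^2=1/144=0.01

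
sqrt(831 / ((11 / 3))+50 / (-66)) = sqrt(245982) / 33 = 15.03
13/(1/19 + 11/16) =3952/225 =17.56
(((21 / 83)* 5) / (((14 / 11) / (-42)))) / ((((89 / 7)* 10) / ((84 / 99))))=-2058 / 7387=-0.28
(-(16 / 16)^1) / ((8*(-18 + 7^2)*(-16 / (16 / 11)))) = 1 / 2728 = 0.00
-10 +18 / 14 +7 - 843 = -5913 / 7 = -844.71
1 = 1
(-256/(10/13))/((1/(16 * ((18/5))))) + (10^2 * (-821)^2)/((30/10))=1683664804/75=22448864.05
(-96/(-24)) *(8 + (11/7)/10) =1142/35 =32.63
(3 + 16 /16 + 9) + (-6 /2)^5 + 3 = -227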